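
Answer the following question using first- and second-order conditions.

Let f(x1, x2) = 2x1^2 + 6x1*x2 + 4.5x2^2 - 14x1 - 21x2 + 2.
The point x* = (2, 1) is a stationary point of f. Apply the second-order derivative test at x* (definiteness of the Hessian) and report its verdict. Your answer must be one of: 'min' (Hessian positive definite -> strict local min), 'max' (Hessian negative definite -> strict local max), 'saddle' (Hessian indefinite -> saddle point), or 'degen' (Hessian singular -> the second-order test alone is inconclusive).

Compute the Hessian H = grad^2 f:
  H = [[4, 6], [6, 9]]
Verify stationarity: grad f(x*) = H x* + g = (0, 0).
Eigenvalues of H: 0, 13.
H has a zero eigenvalue (singular; positive semidefinite but not definite), so H is neither positive definite, negative definite, nor indefinite. The second-order test alone is inconclusive -> degen.
(Indeed, f is constant along the null direction of H through x*, so x* is not a strict local extremum.)

degen


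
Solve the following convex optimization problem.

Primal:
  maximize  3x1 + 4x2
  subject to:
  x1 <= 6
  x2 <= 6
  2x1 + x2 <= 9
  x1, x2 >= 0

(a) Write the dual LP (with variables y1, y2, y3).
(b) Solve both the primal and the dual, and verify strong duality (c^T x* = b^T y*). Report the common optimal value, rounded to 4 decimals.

The standard primal-dual pair for 'max c^T x s.t. A x <= b, x >= 0' is:
  Dual:  min b^T y  s.t.  A^T y >= c,  y >= 0.

So the dual LP is:
  minimize  6y1 + 6y2 + 9y3
  subject to:
    y1 + 2y3 >= 3
    y2 + y3 >= 4
    y1, y2, y3 >= 0

Solving the primal: x* = (1.5, 6).
  primal value c^T x* = 28.5.
Solving the dual: y* = (0, 2.5, 1.5).
  dual value b^T y* = 28.5.
Strong duality: c^T x* = b^T y*. Confirmed.

28.5


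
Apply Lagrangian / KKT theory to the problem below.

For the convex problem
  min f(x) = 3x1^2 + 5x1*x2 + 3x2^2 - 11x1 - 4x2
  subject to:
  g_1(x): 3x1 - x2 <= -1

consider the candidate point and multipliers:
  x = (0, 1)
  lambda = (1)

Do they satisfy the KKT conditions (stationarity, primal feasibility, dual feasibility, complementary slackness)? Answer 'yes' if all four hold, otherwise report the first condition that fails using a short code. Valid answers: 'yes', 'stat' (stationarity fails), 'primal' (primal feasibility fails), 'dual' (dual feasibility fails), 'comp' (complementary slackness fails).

Gradient of f: grad f(x) = Q x + c = (-6, 2)
Constraint values g_i(x) = a_i^T x - b_i:
  g_1((0, 1)) = 0
Stationarity residual: grad f(x) + sum_i lambda_i a_i = (-3, 1)
  -> stationarity FAILS
Primal feasibility (all g_i <= 0): OK
Dual feasibility (all lambda_i >= 0): OK
Complementary slackness (lambda_i * g_i(x) = 0 for all i): OK

Verdict: the first failing condition is stationarity -> stat.

stat


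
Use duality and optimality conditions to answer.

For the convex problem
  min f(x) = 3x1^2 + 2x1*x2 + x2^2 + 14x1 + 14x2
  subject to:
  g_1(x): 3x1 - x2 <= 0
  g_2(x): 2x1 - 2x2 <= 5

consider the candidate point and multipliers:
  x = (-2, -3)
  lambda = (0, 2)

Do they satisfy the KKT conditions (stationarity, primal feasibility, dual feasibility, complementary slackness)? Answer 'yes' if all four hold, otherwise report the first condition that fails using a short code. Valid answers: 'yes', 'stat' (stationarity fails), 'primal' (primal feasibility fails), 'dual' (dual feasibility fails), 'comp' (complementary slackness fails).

Gradient of f: grad f(x) = Q x + c = (-4, 4)
Constraint values g_i(x) = a_i^T x - b_i:
  g_1((-2, -3)) = -3
  g_2((-2, -3)) = -3
Stationarity residual: grad f(x) + sum_i lambda_i a_i = (0, 0)
  -> stationarity OK
Primal feasibility (all g_i <= 0): OK
Dual feasibility (all lambda_i >= 0): OK
Complementary slackness (lambda_i * g_i(x) = 0 for all i): FAILS

Verdict: the first failing condition is complementary_slackness -> comp.

comp


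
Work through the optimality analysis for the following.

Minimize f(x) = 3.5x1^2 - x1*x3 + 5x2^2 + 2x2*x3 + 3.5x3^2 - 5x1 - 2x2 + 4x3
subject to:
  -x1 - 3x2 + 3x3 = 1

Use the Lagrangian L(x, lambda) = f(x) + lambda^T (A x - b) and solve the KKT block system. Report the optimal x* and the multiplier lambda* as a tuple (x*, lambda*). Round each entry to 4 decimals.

Form the Lagrangian:
  L(x, lambda) = (1/2) x^T Q x + c^T x + lambda^T (A x - b)
Stationarity (grad_x L = 0): Q x + c + A^T lambda = 0.
Primal feasibility: A x = b.

This gives the KKT block system:
  [ Q   A^T ] [ x     ]   [-c ]
  [ A    0  ] [ lambda ] = [ b ]

Solving the linear system:
  x*      = (0.5344, -0.289, 0.2225)
  lambda* = (-1.4817)
  f(x*)   = 0.1388

x* = (0.5344, -0.289, 0.2225), lambda* = (-1.4817)


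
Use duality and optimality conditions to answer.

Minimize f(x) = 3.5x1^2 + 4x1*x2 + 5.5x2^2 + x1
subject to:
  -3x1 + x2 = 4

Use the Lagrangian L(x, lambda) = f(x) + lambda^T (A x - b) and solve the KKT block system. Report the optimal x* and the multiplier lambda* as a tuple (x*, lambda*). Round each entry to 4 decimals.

Form the Lagrangian:
  L(x, lambda) = (1/2) x^T Q x + c^T x + lambda^T (A x - b)
Stationarity (grad_x L = 0): Q x + c + A^T lambda = 0.
Primal feasibility: A x = b.

This gives the KKT block system:
  [ Q   A^T ] [ x     ]   [-c ]
  [ A    0  ] [ lambda ] = [ b ]

Solving the linear system:
  x*      = (-1.1462, 0.5615)
  lambda* = (-1.5923)
  f(x*)   = 2.6115

x* = (-1.1462, 0.5615), lambda* = (-1.5923)


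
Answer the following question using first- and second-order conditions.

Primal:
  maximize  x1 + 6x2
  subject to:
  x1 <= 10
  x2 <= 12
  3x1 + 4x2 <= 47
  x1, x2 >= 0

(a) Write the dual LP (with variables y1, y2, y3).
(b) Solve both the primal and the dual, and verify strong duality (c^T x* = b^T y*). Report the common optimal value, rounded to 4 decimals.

The standard primal-dual pair for 'max c^T x s.t. A x <= b, x >= 0' is:
  Dual:  min b^T y  s.t.  A^T y >= c,  y >= 0.

So the dual LP is:
  minimize  10y1 + 12y2 + 47y3
  subject to:
    y1 + 3y3 >= 1
    y2 + 4y3 >= 6
    y1, y2, y3 >= 0

Solving the primal: x* = (0, 11.75).
  primal value c^T x* = 70.5.
Solving the dual: y* = (0, 0, 1.5).
  dual value b^T y* = 70.5.
Strong duality: c^T x* = b^T y*. Confirmed.

70.5


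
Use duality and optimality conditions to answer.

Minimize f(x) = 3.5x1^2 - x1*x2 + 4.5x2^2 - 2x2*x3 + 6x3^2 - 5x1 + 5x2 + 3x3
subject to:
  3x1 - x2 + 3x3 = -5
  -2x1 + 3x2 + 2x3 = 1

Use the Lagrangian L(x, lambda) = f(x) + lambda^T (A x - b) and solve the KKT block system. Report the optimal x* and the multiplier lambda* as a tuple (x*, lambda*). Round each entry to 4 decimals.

Form the Lagrangian:
  L(x, lambda) = (1/2) x^T Q x + c^T x + lambda^T (A x - b)
Stationarity (grad_x L = 0): Q x + c + A^T lambda = 0.
Primal feasibility: A x = b.

This gives the KKT block system:
  [ Q   A^T ] [ x     ]   [-c ]
  [ A    0  ] [ lambda ] = [ b ]

Solving the linear system:
  x*      = (-0.9914, 0.1002, -0.6418)
  lambda* = (2.8238, -1.7845)
  f(x*)   = 9.7182

x* = (-0.9914, 0.1002, -0.6418), lambda* = (2.8238, -1.7845)


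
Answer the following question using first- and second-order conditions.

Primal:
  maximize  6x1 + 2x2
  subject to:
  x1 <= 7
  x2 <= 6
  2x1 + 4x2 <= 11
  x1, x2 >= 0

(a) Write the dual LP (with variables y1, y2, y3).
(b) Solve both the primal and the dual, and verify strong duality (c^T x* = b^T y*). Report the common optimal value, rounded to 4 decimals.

The standard primal-dual pair for 'max c^T x s.t. A x <= b, x >= 0' is:
  Dual:  min b^T y  s.t.  A^T y >= c,  y >= 0.

So the dual LP is:
  minimize  7y1 + 6y2 + 11y3
  subject to:
    y1 + 2y3 >= 6
    y2 + 4y3 >= 2
    y1, y2, y3 >= 0

Solving the primal: x* = (5.5, 0).
  primal value c^T x* = 33.
Solving the dual: y* = (0, 0, 3).
  dual value b^T y* = 33.
Strong duality: c^T x* = b^T y*. Confirmed.

33


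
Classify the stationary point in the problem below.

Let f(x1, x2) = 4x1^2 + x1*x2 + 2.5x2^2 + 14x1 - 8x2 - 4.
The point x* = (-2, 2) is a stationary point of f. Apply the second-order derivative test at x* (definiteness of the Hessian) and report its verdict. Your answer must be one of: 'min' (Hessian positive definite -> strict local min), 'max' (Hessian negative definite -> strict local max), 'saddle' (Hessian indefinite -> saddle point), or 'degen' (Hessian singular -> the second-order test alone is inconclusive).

Compute the Hessian H = grad^2 f:
  H = [[8, 1], [1, 5]]
Verify stationarity: grad f(x*) = H x* + g = (0, 0).
Eigenvalues of H: 4.6972, 8.3028.
Both eigenvalues > 0, so H is positive definite -> x* is a strict local min.

min


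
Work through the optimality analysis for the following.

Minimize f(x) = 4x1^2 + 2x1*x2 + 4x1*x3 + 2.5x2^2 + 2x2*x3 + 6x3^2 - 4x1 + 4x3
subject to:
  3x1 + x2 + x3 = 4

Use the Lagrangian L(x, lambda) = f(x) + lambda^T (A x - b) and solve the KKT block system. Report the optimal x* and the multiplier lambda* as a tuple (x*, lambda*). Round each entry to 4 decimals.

Form the Lagrangian:
  L(x, lambda) = (1/2) x^T Q x + c^T x + lambda^T (A x - b)
Stationarity (grad_x L = 0): Q x + c + A^T lambda = 0.
Primal feasibility: A x = b.

This gives the KKT block system:
  [ Q   A^T ] [ x     ]   [-c ]
  [ A    0  ] [ lambda ] = [ b ]

Solving the linear system:
  x*      = (1.5534, 0.0388, -0.699)
  lambda* = (-1.9029)
  f(x*)   = -0.699

x* = (1.5534, 0.0388, -0.699), lambda* = (-1.9029)


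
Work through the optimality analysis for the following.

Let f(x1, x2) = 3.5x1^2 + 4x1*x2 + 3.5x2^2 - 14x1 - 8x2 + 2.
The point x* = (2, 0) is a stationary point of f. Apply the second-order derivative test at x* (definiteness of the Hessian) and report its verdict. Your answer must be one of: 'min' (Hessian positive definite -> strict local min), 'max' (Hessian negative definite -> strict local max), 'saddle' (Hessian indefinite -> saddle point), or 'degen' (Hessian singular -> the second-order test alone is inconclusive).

Compute the Hessian H = grad^2 f:
  H = [[7, 4], [4, 7]]
Verify stationarity: grad f(x*) = H x* + g = (0, 0).
Eigenvalues of H: 3, 11.
Both eigenvalues > 0, so H is positive definite -> x* is a strict local min.

min


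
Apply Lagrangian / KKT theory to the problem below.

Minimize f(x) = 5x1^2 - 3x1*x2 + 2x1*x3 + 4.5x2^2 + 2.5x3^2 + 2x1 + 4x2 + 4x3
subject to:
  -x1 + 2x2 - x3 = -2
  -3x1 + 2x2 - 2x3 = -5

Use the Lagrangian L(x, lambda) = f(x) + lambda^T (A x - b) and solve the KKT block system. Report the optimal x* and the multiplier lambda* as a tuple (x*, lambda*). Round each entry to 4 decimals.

Form the Lagrangian:
  L(x, lambda) = (1/2) x^T Q x + c^T x + lambda^T (A x - b)
Stationarity (grad_x L = 0): Q x + c + A^T lambda = 0.
Primal feasibility: A x = b.

This gives the KKT block system:
  [ Q   A^T ] [ x     ]   [-c ]
  [ A    0  ] [ lambda ] = [ b ]

Solving the linear system:
  x*      = (1.3119, -0.156, 0.3761)
  lambda* = (-7.1651, 7.8349)
  f(x*)   = 14.1743

x* = (1.3119, -0.156, 0.3761), lambda* = (-7.1651, 7.8349)


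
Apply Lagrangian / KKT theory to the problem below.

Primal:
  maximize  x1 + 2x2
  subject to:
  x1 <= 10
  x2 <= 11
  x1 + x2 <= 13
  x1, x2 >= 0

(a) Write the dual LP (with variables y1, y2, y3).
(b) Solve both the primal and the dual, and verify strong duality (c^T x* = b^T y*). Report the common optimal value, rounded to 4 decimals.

The standard primal-dual pair for 'max c^T x s.t. A x <= b, x >= 0' is:
  Dual:  min b^T y  s.t.  A^T y >= c,  y >= 0.

So the dual LP is:
  minimize  10y1 + 11y2 + 13y3
  subject to:
    y1 + y3 >= 1
    y2 + y3 >= 2
    y1, y2, y3 >= 0

Solving the primal: x* = (2, 11).
  primal value c^T x* = 24.
Solving the dual: y* = (0, 1, 1).
  dual value b^T y* = 24.
Strong duality: c^T x* = b^T y*. Confirmed.

24


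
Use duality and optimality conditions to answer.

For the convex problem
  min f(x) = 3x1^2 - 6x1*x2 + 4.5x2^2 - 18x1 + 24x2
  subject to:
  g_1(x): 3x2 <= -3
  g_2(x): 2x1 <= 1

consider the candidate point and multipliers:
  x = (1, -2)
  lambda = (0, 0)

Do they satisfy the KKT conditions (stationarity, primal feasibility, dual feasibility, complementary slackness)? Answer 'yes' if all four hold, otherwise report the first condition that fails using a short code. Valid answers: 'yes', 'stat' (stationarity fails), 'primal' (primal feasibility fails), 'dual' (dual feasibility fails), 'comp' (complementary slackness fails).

Gradient of f: grad f(x) = Q x + c = (0, 0)
Constraint values g_i(x) = a_i^T x - b_i:
  g_1((1, -2)) = -3
  g_2((1, -2)) = 1
Stationarity residual: grad f(x) + sum_i lambda_i a_i = (0, 0)
  -> stationarity OK
Primal feasibility (all g_i <= 0): FAILS
Dual feasibility (all lambda_i >= 0): OK
Complementary slackness (lambda_i * g_i(x) = 0 for all i): OK

Verdict: the first failing condition is primal_feasibility -> primal.

primal


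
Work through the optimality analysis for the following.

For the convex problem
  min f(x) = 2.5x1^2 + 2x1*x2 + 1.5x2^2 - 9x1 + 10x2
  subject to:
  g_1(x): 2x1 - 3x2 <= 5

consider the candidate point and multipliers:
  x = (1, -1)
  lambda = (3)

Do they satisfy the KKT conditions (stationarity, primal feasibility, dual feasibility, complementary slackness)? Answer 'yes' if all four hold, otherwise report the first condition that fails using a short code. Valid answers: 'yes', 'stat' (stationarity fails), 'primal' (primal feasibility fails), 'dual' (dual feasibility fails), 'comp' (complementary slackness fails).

Gradient of f: grad f(x) = Q x + c = (-6, 9)
Constraint values g_i(x) = a_i^T x - b_i:
  g_1((1, -1)) = 0
Stationarity residual: grad f(x) + sum_i lambda_i a_i = (0, 0)
  -> stationarity OK
Primal feasibility (all g_i <= 0): OK
Dual feasibility (all lambda_i >= 0): OK
Complementary slackness (lambda_i * g_i(x) = 0 for all i): OK

Verdict: yes, KKT holds.

yes


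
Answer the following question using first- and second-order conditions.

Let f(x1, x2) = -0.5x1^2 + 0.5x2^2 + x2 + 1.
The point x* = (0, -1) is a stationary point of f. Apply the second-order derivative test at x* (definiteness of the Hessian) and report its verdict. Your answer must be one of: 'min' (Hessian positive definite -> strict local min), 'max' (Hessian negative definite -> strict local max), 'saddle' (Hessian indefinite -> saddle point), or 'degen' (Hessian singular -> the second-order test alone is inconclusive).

Compute the Hessian H = grad^2 f:
  H = [[-1, 0], [0, 1]]
Verify stationarity: grad f(x*) = H x* + g = (0, 0).
Eigenvalues of H: -1, 1.
Eigenvalues have mixed signs, so H is indefinite -> x* is a saddle point.

saddle


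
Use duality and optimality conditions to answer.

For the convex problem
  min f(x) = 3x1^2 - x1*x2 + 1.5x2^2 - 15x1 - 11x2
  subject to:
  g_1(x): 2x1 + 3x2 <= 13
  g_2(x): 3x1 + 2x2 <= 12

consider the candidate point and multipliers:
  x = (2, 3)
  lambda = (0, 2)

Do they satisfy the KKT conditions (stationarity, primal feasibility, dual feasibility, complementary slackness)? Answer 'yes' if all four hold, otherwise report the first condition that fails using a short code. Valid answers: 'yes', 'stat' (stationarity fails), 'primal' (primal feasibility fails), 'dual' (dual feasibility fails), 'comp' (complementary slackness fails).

Gradient of f: grad f(x) = Q x + c = (-6, -4)
Constraint values g_i(x) = a_i^T x - b_i:
  g_1((2, 3)) = 0
  g_2((2, 3)) = 0
Stationarity residual: grad f(x) + sum_i lambda_i a_i = (0, 0)
  -> stationarity OK
Primal feasibility (all g_i <= 0): OK
Dual feasibility (all lambda_i >= 0): OK
Complementary slackness (lambda_i * g_i(x) = 0 for all i): OK

Verdict: yes, KKT holds.

yes


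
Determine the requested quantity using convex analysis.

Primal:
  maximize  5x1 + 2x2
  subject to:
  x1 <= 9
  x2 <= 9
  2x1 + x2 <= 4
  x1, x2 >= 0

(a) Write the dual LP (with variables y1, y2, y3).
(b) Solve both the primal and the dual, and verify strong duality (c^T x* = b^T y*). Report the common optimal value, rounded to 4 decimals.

The standard primal-dual pair for 'max c^T x s.t. A x <= b, x >= 0' is:
  Dual:  min b^T y  s.t.  A^T y >= c,  y >= 0.

So the dual LP is:
  minimize  9y1 + 9y2 + 4y3
  subject to:
    y1 + 2y3 >= 5
    y2 + y3 >= 2
    y1, y2, y3 >= 0

Solving the primal: x* = (2, 0).
  primal value c^T x* = 10.
Solving the dual: y* = (0, 0, 2.5).
  dual value b^T y* = 10.
Strong duality: c^T x* = b^T y*. Confirmed.

10


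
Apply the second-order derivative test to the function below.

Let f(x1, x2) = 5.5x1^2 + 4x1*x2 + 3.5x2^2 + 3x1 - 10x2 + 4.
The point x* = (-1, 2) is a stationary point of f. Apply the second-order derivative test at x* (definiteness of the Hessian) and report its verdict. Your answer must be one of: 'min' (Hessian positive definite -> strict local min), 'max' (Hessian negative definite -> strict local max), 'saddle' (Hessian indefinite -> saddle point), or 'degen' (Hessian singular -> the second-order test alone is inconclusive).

Compute the Hessian H = grad^2 f:
  H = [[11, 4], [4, 7]]
Verify stationarity: grad f(x*) = H x* + g = (0, 0).
Eigenvalues of H: 4.5279, 13.4721.
Both eigenvalues > 0, so H is positive definite -> x* is a strict local min.

min


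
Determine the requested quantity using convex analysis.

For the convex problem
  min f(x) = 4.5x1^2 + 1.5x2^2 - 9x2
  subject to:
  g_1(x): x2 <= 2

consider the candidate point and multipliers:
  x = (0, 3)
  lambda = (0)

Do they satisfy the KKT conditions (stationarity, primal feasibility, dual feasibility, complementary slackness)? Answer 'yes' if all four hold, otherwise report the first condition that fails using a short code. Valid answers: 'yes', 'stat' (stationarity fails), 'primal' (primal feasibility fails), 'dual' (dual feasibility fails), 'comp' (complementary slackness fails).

Gradient of f: grad f(x) = Q x + c = (0, 0)
Constraint values g_i(x) = a_i^T x - b_i:
  g_1((0, 3)) = 1
Stationarity residual: grad f(x) + sum_i lambda_i a_i = (0, 0)
  -> stationarity OK
Primal feasibility (all g_i <= 0): FAILS
Dual feasibility (all lambda_i >= 0): OK
Complementary slackness (lambda_i * g_i(x) = 0 for all i): OK

Verdict: the first failing condition is primal_feasibility -> primal.

primal


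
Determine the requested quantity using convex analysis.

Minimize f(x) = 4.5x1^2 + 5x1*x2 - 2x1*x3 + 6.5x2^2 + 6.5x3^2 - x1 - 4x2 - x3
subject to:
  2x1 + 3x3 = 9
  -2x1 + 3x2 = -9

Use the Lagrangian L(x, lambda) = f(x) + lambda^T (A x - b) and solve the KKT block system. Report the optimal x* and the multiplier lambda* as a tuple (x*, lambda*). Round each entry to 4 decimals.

Form the Lagrangian:
  L(x, lambda) = (1/2) x^T Q x + c^T x + lambda^T (A x - b)
Stationarity (grad_x L = 0): Q x + c + A^T lambda = 0.
Primal feasibility: A x = b.

This gives the KKT block system:
  [ Q   A^T ] [ x     ]   [-c ]
  [ A    0  ] [ lambda ] = [ b ]

Solving the linear system:
  x*      = (2.5428, -1.3048, 1.3048)
  lambda* = (-3.6258, 2.7497)
  f(x*)   = 29.3755

x* = (2.5428, -1.3048, 1.3048), lambda* = (-3.6258, 2.7497)


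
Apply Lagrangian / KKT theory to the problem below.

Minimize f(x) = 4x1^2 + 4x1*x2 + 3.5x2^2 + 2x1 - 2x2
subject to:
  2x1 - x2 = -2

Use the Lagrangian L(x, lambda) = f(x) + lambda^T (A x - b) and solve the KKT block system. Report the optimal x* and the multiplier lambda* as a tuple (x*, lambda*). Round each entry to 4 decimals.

Form the Lagrangian:
  L(x, lambda) = (1/2) x^T Q x + c^T x + lambda^T (A x - b)
Stationarity (grad_x L = 0): Q x + c + A^T lambda = 0.
Primal feasibility: A x = b.

This gives the KKT block system:
  [ Q   A^T ] [ x     ]   [-c ]
  [ A    0  ] [ lambda ] = [ b ]

Solving the linear system:
  x*      = (-0.6538, 0.6923)
  lambda* = (0.2308)
  f(x*)   = -1.1154

x* = (-0.6538, 0.6923), lambda* = (0.2308)


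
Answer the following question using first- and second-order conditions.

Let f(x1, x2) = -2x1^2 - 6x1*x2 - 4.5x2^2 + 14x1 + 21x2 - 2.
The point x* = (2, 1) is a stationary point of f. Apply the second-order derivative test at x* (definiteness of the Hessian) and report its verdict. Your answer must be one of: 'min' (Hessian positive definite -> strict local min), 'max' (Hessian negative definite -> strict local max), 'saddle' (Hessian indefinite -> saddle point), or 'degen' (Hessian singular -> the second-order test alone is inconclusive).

Compute the Hessian H = grad^2 f:
  H = [[-4, -6], [-6, -9]]
Verify stationarity: grad f(x*) = H x* + g = (0, 0).
Eigenvalues of H: -13, 0.
H has a zero eigenvalue (singular; negative semidefinite but not definite), so H is neither positive definite, negative definite, nor indefinite. The second-order test alone is inconclusive -> degen.
(Indeed, f is constant along the null direction of H through x*, so x* is not a strict local extremum.)

degen


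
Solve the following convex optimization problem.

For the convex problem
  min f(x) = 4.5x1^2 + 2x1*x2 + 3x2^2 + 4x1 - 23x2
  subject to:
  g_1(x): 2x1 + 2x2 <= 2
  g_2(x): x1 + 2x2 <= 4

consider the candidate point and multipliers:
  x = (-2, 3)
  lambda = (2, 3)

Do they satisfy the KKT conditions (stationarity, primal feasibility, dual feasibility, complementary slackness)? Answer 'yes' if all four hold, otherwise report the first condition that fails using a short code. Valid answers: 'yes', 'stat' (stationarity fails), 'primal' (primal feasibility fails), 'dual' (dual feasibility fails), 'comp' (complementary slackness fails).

Gradient of f: grad f(x) = Q x + c = (-8, -9)
Constraint values g_i(x) = a_i^T x - b_i:
  g_1((-2, 3)) = 0
  g_2((-2, 3)) = 0
Stationarity residual: grad f(x) + sum_i lambda_i a_i = (-1, 1)
  -> stationarity FAILS
Primal feasibility (all g_i <= 0): OK
Dual feasibility (all lambda_i >= 0): OK
Complementary slackness (lambda_i * g_i(x) = 0 for all i): OK

Verdict: the first failing condition is stationarity -> stat.

stat


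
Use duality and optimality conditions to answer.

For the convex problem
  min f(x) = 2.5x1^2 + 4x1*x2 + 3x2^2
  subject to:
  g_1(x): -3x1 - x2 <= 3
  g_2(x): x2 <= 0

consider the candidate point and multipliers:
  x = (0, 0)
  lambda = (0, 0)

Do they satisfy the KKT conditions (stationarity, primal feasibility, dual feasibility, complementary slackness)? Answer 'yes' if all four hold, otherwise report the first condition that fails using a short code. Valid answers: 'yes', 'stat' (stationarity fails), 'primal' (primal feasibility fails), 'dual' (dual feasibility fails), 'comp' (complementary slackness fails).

Gradient of f: grad f(x) = Q x + c = (0, 0)
Constraint values g_i(x) = a_i^T x - b_i:
  g_1((0, 0)) = -3
  g_2((0, 0)) = 0
Stationarity residual: grad f(x) + sum_i lambda_i a_i = (0, 0)
  -> stationarity OK
Primal feasibility (all g_i <= 0): OK
Dual feasibility (all lambda_i >= 0): OK
Complementary slackness (lambda_i * g_i(x) = 0 for all i): OK

Verdict: yes, KKT holds.

yes


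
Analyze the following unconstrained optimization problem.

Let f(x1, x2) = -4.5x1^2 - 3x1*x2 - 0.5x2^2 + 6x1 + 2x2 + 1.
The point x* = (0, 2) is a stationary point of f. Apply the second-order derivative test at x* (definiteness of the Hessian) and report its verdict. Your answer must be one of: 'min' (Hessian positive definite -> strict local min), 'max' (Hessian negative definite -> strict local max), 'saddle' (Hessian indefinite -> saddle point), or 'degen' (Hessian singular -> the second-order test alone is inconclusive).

Compute the Hessian H = grad^2 f:
  H = [[-9, -3], [-3, -1]]
Verify stationarity: grad f(x*) = H x* + g = (0, 0).
Eigenvalues of H: -10, 0.
H has a zero eigenvalue (singular; negative semidefinite but not definite), so H is neither positive definite, negative definite, nor indefinite. The second-order test alone is inconclusive -> degen.
(Indeed, f is constant along the null direction of H through x*, so x* is not a strict local extremum.)

degen


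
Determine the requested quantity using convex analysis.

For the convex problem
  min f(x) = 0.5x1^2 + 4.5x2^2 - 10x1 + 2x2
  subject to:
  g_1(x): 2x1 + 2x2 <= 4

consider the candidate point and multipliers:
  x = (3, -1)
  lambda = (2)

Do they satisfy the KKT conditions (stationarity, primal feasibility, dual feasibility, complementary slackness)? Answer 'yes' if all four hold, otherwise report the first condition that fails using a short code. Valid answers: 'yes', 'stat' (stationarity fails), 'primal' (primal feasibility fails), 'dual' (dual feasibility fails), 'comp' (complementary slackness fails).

Gradient of f: grad f(x) = Q x + c = (-7, -7)
Constraint values g_i(x) = a_i^T x - b_i:
  g_1((3, -1)) = 0
Stationarity residual: grad f(x) + sum_i lambda_i a_i = (-3, -3)
  -> stationarity FAILS
Primal feasibility (all g_i <= 0): OK
Dual feasibility (all lambda_i >= 0): OK
Complementary slackness (lambda_i * g_i(x) = 0 for all i): OK

Verdict: the first failing condition is stationarity -> stat.

stat


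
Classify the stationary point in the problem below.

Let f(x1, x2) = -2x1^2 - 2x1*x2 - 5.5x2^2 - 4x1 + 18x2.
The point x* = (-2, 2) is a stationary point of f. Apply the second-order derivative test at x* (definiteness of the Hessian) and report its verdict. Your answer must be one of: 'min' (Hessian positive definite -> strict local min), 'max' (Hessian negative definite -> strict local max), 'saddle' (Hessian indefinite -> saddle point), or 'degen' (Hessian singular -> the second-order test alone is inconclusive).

Compute the Hessian H = grad^2 f:
  H = [[-4, -2], [-2, -11]]
Verify stationarity: grad f(x*) = H x* + g = (0, 0).
Eigenvalues of H: -11.5311, -3.4689.
Both eigenvalues < 0, so H is negative definite -> x* is a strict local max.

max


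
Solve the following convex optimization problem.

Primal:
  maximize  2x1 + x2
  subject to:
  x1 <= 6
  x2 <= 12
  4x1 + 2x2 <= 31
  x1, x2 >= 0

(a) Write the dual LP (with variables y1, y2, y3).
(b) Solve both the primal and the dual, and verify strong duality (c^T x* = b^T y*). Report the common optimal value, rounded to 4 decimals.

The standard primal-dual pair for 'max c^T x s.t. A x <= b, x >= 0' is:
  Dual:  min b^T y  s.t.  A^T y >= c,  y >= 0.

So the dual LP is:
  minimize  6y1 + 12y2 + 31y3
  subject to:
    y1 + 4y3 >= 2
    y2 + 2y3 >= 1
    y1, y2, y3 >= 0

Solving the primal: x* = (1.75, 12).
  primal value c^T x* = 15.5.
Solving the dual: y* = (0, 0, 0.5).
  dual value b^T y* = 15.5.
Strong duality: c^T x* = b^T y*. Confirmed.

15.5


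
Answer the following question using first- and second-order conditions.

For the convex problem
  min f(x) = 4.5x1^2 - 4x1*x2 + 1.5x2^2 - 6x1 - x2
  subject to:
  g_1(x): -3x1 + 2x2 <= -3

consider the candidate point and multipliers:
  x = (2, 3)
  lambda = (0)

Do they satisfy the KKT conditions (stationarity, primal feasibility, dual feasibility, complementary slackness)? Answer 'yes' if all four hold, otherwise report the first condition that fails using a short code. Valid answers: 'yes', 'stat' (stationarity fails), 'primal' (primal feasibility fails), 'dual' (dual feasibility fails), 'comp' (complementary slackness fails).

Gradient of f: grad f(x) = Q x + c = (0, 0)
Constraint values g_i(x) = a_i^T x - b_i:
  g_1((2, 3)) = 3
Stationarity residual: grad f(x) + sum_i lambda_i a_i = (0, 0)
  -> stationarity OK
Primal feasibility (all g_i <= 0): FAILS
Dual feasibility (all lambda_i >= 0): OK
Complementary slackness (lambda_i * g_i(x) = 0 for all i): OK

Verdict: the first failing condition is primal_feasibility -> primal.

primal


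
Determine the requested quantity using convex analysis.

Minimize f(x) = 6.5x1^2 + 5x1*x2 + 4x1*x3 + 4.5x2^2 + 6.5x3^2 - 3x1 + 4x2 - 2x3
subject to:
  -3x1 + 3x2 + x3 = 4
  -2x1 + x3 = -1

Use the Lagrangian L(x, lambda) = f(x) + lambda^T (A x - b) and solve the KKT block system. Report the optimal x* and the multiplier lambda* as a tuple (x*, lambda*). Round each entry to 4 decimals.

Form the Lagrangian:
  L(x, lambda) = (1/2) x^T Q x + c^T x + lambda^T (A x - b)
Stationarity (grad_x L = 0): Q x + c + A^T lambda = 0.
Primal feasibility: A x = b.

This gives the KKT block system:
  [ Q   A^T ] [ x     ]   [-c ]
  [ A    0  ] [ lambda ] = [ b ]

Solving the linear system:
  x*      = (0.2617, 1.7539, -0.4766)
  lambda* = (-7.0312, 14.1797)
  f(x*)   = 24.7441

x* = (0.2617, 1.7539, -0.4766), lambda* = (-7.0312, 14.1797)


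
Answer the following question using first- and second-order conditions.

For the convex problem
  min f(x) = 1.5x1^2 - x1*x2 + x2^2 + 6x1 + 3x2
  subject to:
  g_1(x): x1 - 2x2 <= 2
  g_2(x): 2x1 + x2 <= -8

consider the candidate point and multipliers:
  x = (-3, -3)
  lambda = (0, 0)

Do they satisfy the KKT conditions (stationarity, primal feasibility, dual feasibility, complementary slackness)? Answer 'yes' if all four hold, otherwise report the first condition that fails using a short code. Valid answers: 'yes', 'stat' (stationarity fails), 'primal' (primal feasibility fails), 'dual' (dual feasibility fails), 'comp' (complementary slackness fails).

Gradient of f: grad f(x) = Q x + c = (0, 0)
Constraint values g_i(x) = a_i^T x - b_i:
  g_1((-3, -3)) = 1
  g_2((-3, -3)) = -1
Stationarity residual: grad f(x) + sum_i lambda_i a_i = (0, 0)
  -> stationarity OK
Primal feasibility (all g_i <= 0): FAILS
Dual feasibility (all lambda_i >= 0): OK
Complementary slackness (lambda_i * g_i(x) = 0 for all i): OK

Verdict: the first failing condition is primal_feasibility -> primal.

primal


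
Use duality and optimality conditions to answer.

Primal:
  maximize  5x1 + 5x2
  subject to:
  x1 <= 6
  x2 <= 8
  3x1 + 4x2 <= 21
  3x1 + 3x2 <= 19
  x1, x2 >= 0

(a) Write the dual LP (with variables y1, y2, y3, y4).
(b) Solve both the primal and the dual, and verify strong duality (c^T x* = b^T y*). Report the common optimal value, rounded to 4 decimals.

The standard primal-dual pair for 'max c^T x s.t. A x <= b, x >= 0' is:
  Dual:  min b^T y  s.t.  A^T y >= c,  y >= 0.

So the dual LP is:
  minimize  6y1 + 8y2 + 21y3 + 19y4
  subject to:
    y1 + 3y3 + 3y4 >= 5
    y2 + 4y3 + 3y4 >= 5
    y1, y2, y3, y4 >= 0

Solving the primal: x* = (6, 0.3333).
  primal value c^T x* = 31.6667.
Solving the dual: y* = (0, 0, 0, 1.6667).
  dual value b^T y* = 31.6667.
Strong duality: c^T x* = b^T y*. Confirmed.

31.6667


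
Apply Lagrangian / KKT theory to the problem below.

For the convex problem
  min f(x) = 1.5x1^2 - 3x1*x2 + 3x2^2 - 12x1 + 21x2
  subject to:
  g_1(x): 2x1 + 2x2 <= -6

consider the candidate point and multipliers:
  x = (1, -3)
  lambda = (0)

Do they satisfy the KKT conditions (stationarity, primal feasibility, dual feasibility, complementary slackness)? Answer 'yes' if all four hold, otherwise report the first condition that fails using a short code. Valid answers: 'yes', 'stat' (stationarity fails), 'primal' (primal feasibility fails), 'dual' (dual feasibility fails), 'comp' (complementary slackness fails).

Gradient of f: grad f(x) = Q x + c = (0, 0)
Constraint values g_i(x) = a_i^T x - b_i:
  g_1((1, -3)) = 2
Stationarity residual: grad f(x) + sum_i lambda_i a_i = (0, 0)
  -> stationarity OK
Primal feasibility (all g_i <= 0): FAILS
Dual feasibility (all lambda_i >= 0): OK
Complementary slackness (lambda_i * g_i(x) = 0 for all i): OK

Verdict: the first failing condition is primal_feasibility -> primal.

primal


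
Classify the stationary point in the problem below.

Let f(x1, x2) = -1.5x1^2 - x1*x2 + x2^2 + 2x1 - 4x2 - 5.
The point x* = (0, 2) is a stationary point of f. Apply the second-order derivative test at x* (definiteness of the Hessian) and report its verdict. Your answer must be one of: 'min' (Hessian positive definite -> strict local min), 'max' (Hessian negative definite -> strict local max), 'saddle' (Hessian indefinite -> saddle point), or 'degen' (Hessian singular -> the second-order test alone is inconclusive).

Compute the Hessian H = grad^2 f:
  H = [[-3, -1], [-1, 2]]
Verify stationarity: grad f(x*) = H x* + g = (0, 0).
Eigenvalues of H: -3.1926, 2.1926.
Eigenvalues have mixed signs, so H is indefinite -> x* is a saddle point.

saddle


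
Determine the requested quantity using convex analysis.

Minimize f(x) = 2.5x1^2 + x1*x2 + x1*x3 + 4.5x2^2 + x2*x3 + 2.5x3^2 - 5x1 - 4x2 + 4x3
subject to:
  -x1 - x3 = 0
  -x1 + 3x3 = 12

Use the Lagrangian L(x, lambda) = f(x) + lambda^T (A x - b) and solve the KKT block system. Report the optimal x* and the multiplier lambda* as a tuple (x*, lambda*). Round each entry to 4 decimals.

Form the Lagrangian:
  L(x, lambda) = (1/2) x^T Q x + c^T x + lambda^T (A x - b)
Stationarity (grad_x L = 0): Q x + c + A^T lambda = 0.
Primal feasibility: A x = b.

This gives the KKT block system:
  [ Q   A^T ] [ x     ]   [-c ]
  [ A    0  ] [ lambda ] = [ b ]

Solving the linear system:
  x*      = (-3, 0.4444, 3)
  lambda* = (-8.3056, -8.25)
  f(x*)   = 62.1111

x* = (-3, 0.4444, 3), lambda* = (-8.3056, -8.25)


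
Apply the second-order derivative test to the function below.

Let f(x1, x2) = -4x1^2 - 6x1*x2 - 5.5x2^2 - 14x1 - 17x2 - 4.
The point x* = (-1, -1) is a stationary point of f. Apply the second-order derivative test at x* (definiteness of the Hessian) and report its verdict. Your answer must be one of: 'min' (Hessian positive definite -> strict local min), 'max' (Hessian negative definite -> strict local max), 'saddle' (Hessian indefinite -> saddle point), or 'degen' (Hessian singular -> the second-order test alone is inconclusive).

Compute the Hessian H = grad^2 f:
  H = [[-8, -6], [-6, -11]]
Verify stationarity: grad f(x*) = H x* + g = (0, 0).
Eigenvalues of H: -15.6847, -3.3153.
Both eigenvalues < 0, so H is negative definite -> x* is a strict local max.

max


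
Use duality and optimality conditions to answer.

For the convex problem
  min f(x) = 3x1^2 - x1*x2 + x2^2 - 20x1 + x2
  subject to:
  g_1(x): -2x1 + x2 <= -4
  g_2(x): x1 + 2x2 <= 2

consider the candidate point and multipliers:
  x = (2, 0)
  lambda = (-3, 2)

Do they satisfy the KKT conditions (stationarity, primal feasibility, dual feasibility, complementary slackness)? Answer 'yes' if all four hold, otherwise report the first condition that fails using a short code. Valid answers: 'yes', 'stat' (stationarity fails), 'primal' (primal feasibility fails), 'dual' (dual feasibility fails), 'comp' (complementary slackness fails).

Gradient of f: grad f(x) = Q x + c = (-8, -1)
Constraint values g_i(x) = a_i^T x - b_i:
  g_1((2, 0)) = 0
  g_2((2, 0)) = 0
Stationarity residual: grad f(x) + sum_i lambda_i a_i = (0, 0)
  -> stationarity OK
Primal feasibility (all g_i <= 0): OK
Dual feasibility (all lambda_i >= 0): FAILS
Complementary slackness (lambda_i * g_i(x) = 0 for all i): OK

Verdict: the first failing condition is dual_feasibility -> dual.

dual


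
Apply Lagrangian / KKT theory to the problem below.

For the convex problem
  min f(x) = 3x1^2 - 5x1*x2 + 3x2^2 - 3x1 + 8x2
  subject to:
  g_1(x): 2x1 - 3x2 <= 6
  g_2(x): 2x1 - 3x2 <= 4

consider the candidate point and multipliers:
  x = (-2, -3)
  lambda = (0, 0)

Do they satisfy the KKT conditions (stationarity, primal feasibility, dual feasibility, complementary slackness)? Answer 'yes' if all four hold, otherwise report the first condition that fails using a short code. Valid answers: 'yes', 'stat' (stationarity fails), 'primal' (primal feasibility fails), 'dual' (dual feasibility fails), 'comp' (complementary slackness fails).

Gradient of f: grad f(x) = Q x + c = (0, 0)
Constraint values g_i(x) = a_i^T x - b_i:
  g_1((-2, -3)) = -1
  g_2((-2, -3)) = 1
Stationarity residual: grad f(x) + sum_i lambda_i a_i = (0, 0)
  -> stationarity OK
Primal feasibility (all g_i <= 0): FAILS
Dual feasibility (all lambda_i >= 0): OK
Complementary slackness (lambda_i * g_i(x) = 0 for all i): OK

Verdict: the first failing condition is primal_feasibility -> primal.

primal


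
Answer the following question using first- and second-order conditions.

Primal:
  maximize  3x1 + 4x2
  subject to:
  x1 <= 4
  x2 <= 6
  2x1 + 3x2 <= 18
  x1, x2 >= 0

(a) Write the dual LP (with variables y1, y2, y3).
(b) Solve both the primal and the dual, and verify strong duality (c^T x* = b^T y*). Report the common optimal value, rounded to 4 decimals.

The standard primal-dual pair for 'max c^T x s.t. A x <= b, x >= 0' is:
  Dual:  min b^T y  s.t.  A^T y >= c,  y >= 0.

So the dual LP is:
  minimize  4y1 + 6y2 + 18y3
  subject to:
    y1 + 2y3 >= 3
    y2 + 3y3 >= 4
    y1, y2, y3 >= 0

Solving the primal: x* = (4, 3.3333).
  primal value c^T x* = 25.3333.
Solving the dual: y* = (0.3333, 0, 1.3333).
  dual value b^T y* = 25.3333.
Strong duality: c^T x* = b^T y*. Confirmed.

25.3333


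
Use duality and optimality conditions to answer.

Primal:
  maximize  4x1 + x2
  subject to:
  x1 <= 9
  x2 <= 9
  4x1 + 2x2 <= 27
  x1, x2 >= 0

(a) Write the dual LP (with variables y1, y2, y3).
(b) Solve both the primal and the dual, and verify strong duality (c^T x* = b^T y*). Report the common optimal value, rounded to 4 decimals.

The standard primal-dual pair for 'max c^T x s.t. A x <= b, x >= 0' is:
  Dual:  min b^T y  s.t.  A^T y >= c,  y >= 0.

So the dual LP is:
  minimize  9y1 + 9y2 + 27y3
  subject to:
    y1 + 4y3 >= 4
    y2 + 2y3 >= 1
    y1, y2, y3 >= 0

Solving the primal: x* = (6.75, 0).
  primal value c^T x* = 27.
Solving the dual: y* = (0, 0, 1).
  dual value b^T y* = 27.
Strong duality: c^T x* = b^T y*. Confirmed.

27


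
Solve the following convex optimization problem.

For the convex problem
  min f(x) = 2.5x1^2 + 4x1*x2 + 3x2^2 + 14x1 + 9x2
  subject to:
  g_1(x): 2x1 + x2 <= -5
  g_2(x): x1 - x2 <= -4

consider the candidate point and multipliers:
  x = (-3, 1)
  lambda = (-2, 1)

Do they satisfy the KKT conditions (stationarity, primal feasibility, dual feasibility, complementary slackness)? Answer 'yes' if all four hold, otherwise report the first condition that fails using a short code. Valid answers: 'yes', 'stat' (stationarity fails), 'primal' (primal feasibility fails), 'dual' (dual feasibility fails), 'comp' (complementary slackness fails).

Gradient of f: grad f(x) = Q x + c = (3, 3)
Constraint values g_i(x) = a_i^T x - b_i:
  g_1((-3, 1)) = 0
  g_2((-3, 1)) = 0
Stationarity residual: grad f(x) + sum_i lambda_i a_i = (0, 0)
  -> stationarity OK
Primal feasibility (all g_i <= 0): OK
Dual feasibility (all lambda_i >= 0): FAILS
Complementary slackness (lambda_i * g_i(x) = 0 for all i): OK

Verdict: the first failing condition is dual_feasibility -> dual.

dual


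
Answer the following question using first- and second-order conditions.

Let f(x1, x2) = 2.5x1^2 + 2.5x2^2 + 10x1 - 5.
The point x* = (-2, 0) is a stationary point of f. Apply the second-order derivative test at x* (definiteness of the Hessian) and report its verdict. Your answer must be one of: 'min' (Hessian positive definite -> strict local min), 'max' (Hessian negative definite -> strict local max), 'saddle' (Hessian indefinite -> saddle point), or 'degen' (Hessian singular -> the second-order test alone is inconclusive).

Compute the Hessian H = grad^2 f:
  H = [[5, 0], [0, 5]]
Verify stationarity: grad f(x*) = H x* + g = (0, 0).
Eigenvalues of H: 5, 5.
Both eigenvalues > 0, so H is positive definite -> x* is a strict local min.

min


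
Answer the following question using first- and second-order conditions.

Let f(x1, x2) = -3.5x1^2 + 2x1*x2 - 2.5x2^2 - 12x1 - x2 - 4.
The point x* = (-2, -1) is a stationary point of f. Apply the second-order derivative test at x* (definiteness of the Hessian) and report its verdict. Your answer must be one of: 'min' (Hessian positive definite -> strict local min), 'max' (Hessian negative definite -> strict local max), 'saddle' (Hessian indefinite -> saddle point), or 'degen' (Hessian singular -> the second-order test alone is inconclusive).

Compute the Hessian H = grad^2 f:
  H = [[-7, 2], [2, -5]]
Verify stationarity: grad f(x*) = H x* + g = (0, 0).
Eigenvalues of H: -8.2361, -3.7639.
Both eigenvalues < 0, so H is negative definite -> x* is a strict local max.

max


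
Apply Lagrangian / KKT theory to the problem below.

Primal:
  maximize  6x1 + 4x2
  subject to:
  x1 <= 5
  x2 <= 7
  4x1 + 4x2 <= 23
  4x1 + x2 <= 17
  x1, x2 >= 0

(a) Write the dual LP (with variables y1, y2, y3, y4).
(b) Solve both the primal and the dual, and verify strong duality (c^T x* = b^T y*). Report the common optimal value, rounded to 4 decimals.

The standard primal-dual pair for 'max c^T x s.t. A x <= b, x >= 0' is:
  Dual:  min b^T y  s.t.  A^T y >= c,  y >= 0.

So the dual LP is:
  minimize  5y1 + 7y2 + 23y3 + 17y4
  subject to:
    y1 + 4y3 + 4y4 >= 6
    y2 + 4y3 + y4 >= 4
    y1, y2, y3, y4 >= 0

Solving the primal: x* = (3.75, 2).
  primal value c^T x* = 30.5.
Solving the dual: y* = (0, 0, 0.8333, 0.6667).
  dual value b^T y* = 30.5.
Strong duality: c^T x* = b^T y*. Confirmed.

30.5
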